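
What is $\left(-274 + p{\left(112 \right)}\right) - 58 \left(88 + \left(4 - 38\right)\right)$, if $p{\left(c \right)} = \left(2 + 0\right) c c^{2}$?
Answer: $2806450$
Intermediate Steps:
$p{\left(c \right)} = 2 c^{3}$ ($p{\left(c \right)} = 2 c c^{2} = 2 c^{3}$)
$\left(-274 + p{\left(112 \right)}\right) - 58 \left(88 + \left(4 - 38\right)\right) = \left(-274 + 2 \cdot 112^{3}\right) - 58 \left(88 + \left(4 - 38\right)\right) = \left(-274 + 2 \cdot 1404928\right) - 58 \left(88 - 34\right) = \left(-274 + 2809856\right) - 3132 = 2809582 - 3132 = 2806450$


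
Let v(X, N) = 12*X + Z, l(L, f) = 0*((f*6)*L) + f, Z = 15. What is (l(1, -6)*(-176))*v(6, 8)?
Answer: 91872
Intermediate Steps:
l(L, f) = f (l(L, f) = 0*((6*f)*L) + f = 0*(6*L*f) + f = 0 + f = f)
v(X, N) = 15 + 12*X (v(X, N) = 12*X + 15 = 15 + 12*X)
(l(1, -6)*(-176))*v(6, 8) = (-6*(-176))*(15 + 12*6) = 1056*(15 + 72) = 1056*87 = 91872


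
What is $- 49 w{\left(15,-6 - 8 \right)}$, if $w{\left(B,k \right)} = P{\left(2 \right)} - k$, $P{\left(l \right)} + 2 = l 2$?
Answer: $-784$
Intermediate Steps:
$P{\left(l \right)} = -2 + 2 l$ ($P{\left(l \right)} = -2 + l 2 = -2 + 2 l$)
$w{\left(B,k \right)} = 2 - k$ ($w{\left(B,k \right)} = \left(-2 + 2 \cdot 2\right) - k = \left(-2 + 4\right) - k = 2 - k$)
$- 49 w{\left(15,-6 - 8 \right)} = - 49 \left(2 - \left(-6 - 8\right)\right) = - 49 \left(2 - -14\right) = - 49 \left(2 + 14\right) = \left(-49\right) 16 = -784$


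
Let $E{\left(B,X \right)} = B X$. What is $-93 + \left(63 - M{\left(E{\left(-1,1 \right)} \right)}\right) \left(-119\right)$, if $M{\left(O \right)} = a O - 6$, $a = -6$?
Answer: $-7590$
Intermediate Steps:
$M{\left(O \right)} = -6 - 6 O$ ($M{\left(O \right)} = - 6 O - 6 = -6 - 6 O$)
$-93 + \left(63 - M{\left(E{\left(-1,1 \right)} \right)}\right) \left(-119\right) = -93 + \left(63 - \left(-6 - 6 \left(\left(-1\right) 1\right)\right)\right) \left(-119\right) = -93 + \left(63 - \left(-6 - -6\right)\right) \left(-119\right) = -93 + \left(63 - \left(-6 + 6\right)\right) \left(-119\right) = -93 + \left(63 - 0\right) \left(-119\right) = -93 + \left(63 + 0\right) \left(-119\right) = -93 + 63 \left(-119\right) = -93 - 7497 = -7590$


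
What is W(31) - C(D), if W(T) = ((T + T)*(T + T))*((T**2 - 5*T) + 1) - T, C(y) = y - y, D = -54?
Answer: 3102077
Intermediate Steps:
C(y) = 0
W(T) = -T + 4*T**2*(1 + T**2 - 5*T) (W(T) = ((2*T)*(2*T))*(1 + T**2 - 5*T) - T = (4*T**2)*(1 + T**2 - 5*T) - T = 4*T**2*(1 + T**2 - 5*T) - T = -T + 4*T**2*(1 + T**2 - 5*T))
W(31) - C(D) = 31*(-1 - 20*31**2 + 4*31 + 4*31**3) - 1*0 = 31*(-1 - 20*961 + 124 + 4*29791) + 0 = 31*(-1 - 19220 + 124 + 119164) + 0 = 31*100067 + 0 = 3102077 + 0 = 3102077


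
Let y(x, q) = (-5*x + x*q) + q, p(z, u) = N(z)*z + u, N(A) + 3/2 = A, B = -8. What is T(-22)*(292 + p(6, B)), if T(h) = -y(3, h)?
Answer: 32033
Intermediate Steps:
N(A) = -3/2 + A
p(z, u) = u + z*(-3/2 + z) (p(z, u) = (-3/2 + z)*z + u = z*(-3/2 + z) + u = u + z*(-3/2 + z))
y(x, q) = q - 5*x + q*x (y(x, q) = (-5*x + q*x) + q = q - 5*x + q*x)
T(h) = 15 - 4*h (T(h) = -(h - 5*3 + h*3) = -(h - 15 + 3*h) = -(-15 + 4*h) = 15 - 4*h)
T(-22)*(292 + p(6, B)) = (15 - 4*(-22))*(292 + (-8 + 6² - 3/2*6)) = (15 + 88)*(292 + (-8 + 36 - 9)) = 103*(292 + 19) = 103*311 = 32033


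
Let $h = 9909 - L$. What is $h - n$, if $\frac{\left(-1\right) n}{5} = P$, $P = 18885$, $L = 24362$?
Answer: $79972$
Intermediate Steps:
$n = -94425$ ($n = \left(-5\right) 18885 = -94425$)
$h = -14453$ ($h = 9909 - 24362 = -14453$)
$h - n = -14453 - -94425 = -14453 + 94425 = 79972$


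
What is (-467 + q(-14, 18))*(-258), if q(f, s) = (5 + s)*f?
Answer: 203562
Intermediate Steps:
q(f, s) = f*(5 + s)
(-467 + q(-14, 18))*(-258) = (-467 - 14*(5 + 18))*(-258) = (-467 - 14*23)*(-258) = (-467 - 322)*(-258) = -789*(-258) = 203562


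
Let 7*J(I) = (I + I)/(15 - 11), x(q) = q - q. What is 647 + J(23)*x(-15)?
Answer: 647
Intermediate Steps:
x(q) = 0
J(I) = I/14 (J(I) = ((I + I)/(15 - 11))/7 = ((2*I)/4)/7 = ((2*I)*(¼))/7 = (I/2)/7 = I/14)
647 + J(23)*x(-15) = 647 + ((1/14)*23)*0 = 647 + (23/14)*0 = 647 + 0 = 647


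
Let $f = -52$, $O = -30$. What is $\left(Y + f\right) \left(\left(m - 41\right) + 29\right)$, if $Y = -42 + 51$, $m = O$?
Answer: $1806$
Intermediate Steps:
$m = -30$
$Y = 9$
$\left(Y + f\right) \left(\left(m - 41\right) + 29\right) = \left(9 - 52\right) \left(\left(-30 - 41\right) + 29\right) = - 43 \left(-71 + 29\right) = \left(-43\right) \left(-42\right) = 1806$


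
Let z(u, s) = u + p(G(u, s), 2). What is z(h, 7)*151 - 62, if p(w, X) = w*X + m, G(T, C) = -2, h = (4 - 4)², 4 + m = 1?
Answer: -1119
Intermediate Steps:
m = -3 (m = -4 + 1 = -3)
h = 0 (h = 0² = 0)
p(w, X) = -3 + X*w (p(w, X) = w*X - 3 = X*w - 3 = -3 + X*w)
z(u, s) = -7 + u (z(u, s) = u + (-3 + 2*(-2)) = u + (-3 - 4) = u - 7 = -7 + u)
z(h, 7)*151 - 62 = (-7 + 0)*151 - 62 = -7*151 - 62 = -1057 - 62 = -1119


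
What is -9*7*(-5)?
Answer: 315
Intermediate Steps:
-9*7*(-5) = -63*(-5) = 315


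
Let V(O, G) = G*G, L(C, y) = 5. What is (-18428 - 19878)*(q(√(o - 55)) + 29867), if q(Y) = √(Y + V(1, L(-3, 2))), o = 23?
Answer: -1144085302 - 38306*√(25 + 4*I*√2) ≈ -1.1443e+9 - 21533.0*I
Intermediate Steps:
V(O, G) = G²
q(Y) = √(25 + Y) (q(Y) = √(Y + 5²) = √(Y + 25) = √(25 + Y))
(-18428 - 19878)*(q(√(o - 55)) + 29867) = (-18428 - 19878)*(√(25 + √(23 - 55)) + 29867) = -38306*(√(25 + √(-32)) + 29867) = -38306*(√(25 + 4*I*√2) + 29867) = -38306*(29867 + √(25 + 4*I*√2)) = -1144085302 - 38306*√(25 + 4*I*√2)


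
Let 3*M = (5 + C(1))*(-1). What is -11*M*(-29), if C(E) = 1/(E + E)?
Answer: -3509/6 ≈ -584.83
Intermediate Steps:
C(E) = 1/(2*E)
M = -11/6 (M = ((5 + (1/2)/1)*(-1))/3 = ((5 + (1/2)*1)*(-1))/3 = ((5 + 1/2)*(-1))/3 = ((11/2)*(-1))/3 = (1/3)*(-11/2) = -11/6 ≈ -1.8333)
-11*M*(-29) = -11*(-11/6)*(-29) = (121/6)*(-29) = -3509/6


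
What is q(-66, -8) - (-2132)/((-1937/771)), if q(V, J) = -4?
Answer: -127040/149 ≈ -852.62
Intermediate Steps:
q(-66, -8) - (-2132)/((-1937/771)) = -4 - (-2132)/((-1937/771)) = -4 - (-2132)/((-1937*1/771)) = -4 - (-2132)/(-1937/771) = -4 - (-2132)*(-771)/1937 = -4 - 1*126444/149 = -4 - 126444/149 = -127040/149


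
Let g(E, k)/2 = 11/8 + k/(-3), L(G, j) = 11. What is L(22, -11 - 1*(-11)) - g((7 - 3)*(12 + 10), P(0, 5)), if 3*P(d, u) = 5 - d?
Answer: 337/36 ≈ 9.3611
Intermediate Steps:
P(d, u) = 5/3 - d/3 (P(d, u) = (5 - d)/3 = 5/3 - d/3)
g(E, k) = 11/4 - 2*k/3 (g(E, k) = 2*(11/8 + k/(-3)) = 2*(11*(⅛) + k*(-⅓)) = 2*(11/8 - k/3) = 11/4 - 2*k/3)
L(22, -11 - 1*(-11)) - g((7 - 3)*(12 + 10), P(0, 5)) = 11 - (11/4 - 2*(5/3 - ⅓*0)/3) = 11 - (11/4 - 2*(5/3 + 0)/3) = 11 - (11/4 - ⅔*5/3) = 11 - (11/4 - 10/9) = 11 - 1*59/36 = 11 - 59/36 = 337/36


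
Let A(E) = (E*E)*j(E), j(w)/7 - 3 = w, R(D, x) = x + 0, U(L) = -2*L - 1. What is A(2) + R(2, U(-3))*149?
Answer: 885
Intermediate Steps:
U(L) = -1 - 2*L
R(D, x) = x
j(w) = 21 + 7*w
A(E) = E²*(21 + 7*E) (A(E) = (E*E)*(21 + 7*E) = E²*(21 + 7*E))
A(2) + R(2, U(-3))*149 = 7*2²*(3 + 2) + (-1 - 2*(-3))*149 = 7*4*5 + (-1 + 6)*149 = 140 + 5*149 = 140 + 745 = 885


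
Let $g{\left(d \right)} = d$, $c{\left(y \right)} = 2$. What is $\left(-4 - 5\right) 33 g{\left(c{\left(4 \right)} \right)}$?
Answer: $-594$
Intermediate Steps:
$\left(-4 - 5\right) 33 g{\left(c{\left(4 \right)} \right)} = \left(-4 - 5\right) 33 \cdot 2 = \left(-9\right) 33 \cdot 2 = \left(-297\right) 2 = -594$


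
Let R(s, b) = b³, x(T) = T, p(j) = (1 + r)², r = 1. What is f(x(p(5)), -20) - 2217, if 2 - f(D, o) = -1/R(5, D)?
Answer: -141759/64 ≈ -2215.0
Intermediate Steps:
p(j) = 4 (p(j) = (1 + 1)² = 2² = 4)
f(D, o) = 2 + D⁻³ (f(D, o) = 2 - (-1)/(D³) = 2 - (-1)/D³ = 2 + D⁻³)
f(x(p(5)), -20) - 2217 = (2 + 4⁻³) - 2217 = (2 + 1/64) - 2217 = 129/64 - 2217 = -141759/64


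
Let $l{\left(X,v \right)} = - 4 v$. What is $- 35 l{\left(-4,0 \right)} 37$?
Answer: $0$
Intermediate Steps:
$- 35 l{\left(-4,0 \right)} 37 = - 35 \left(\left(-4\right) 0\right) 37 = \left(-35\right) 0 \cdot 37 = 0 \cdot 37 = 0$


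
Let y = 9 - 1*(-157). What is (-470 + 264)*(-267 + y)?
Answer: 20806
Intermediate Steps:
y = 166 (y = 9 + 157 = 166)
(-470 + 264)*(-267 + y) = (-470 + 264)*(-267 + 166) = -206*(-101) = 20806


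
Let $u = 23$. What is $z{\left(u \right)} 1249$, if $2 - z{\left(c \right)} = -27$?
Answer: $36221$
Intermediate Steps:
$z{\left(c \right)} = 29$ ($z{\left(c \right)} = 2 - -27 = 2 + 27 = 29$)
$z{\left(u \right)} 1249 = 29 \cdot 1249 = 36221$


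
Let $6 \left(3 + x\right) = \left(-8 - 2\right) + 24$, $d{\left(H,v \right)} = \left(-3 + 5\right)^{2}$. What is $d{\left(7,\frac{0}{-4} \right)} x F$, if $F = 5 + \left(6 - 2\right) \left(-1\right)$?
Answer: $- \frac{8}{3} \approx -2.6667$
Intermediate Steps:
$d{\left(H,v \right)} = 4$ ($d{\left(H,v \right)} = 2^{2} = 4$)
$F = 1$ ($F = 5 + \left(6 - 2\right) \left(-1\right) = 5 + 4 \left(-1\right) = 5 - 4 = 1$)
$x = - \frac{2}{3}$ ($x = -3 + \frac{\left(-8 - 2\right) + 24}{6} = -3 + \frac{-10 + 24}{6} = -3 + \frac{1}{6} \cdot 14 = -3 + \frac{7}{3} = - \frac{2}{3} \approx -0.66667$)
$d{\left(7,\frac{0}{-4} \right)} x F = 4 \left(- \frac{2}{3}\right) 1 = \left(- \frac{8}{3}\right) 1 = - \frac{8}{3}$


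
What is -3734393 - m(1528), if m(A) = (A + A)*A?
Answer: -8403961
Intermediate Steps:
m(A) = 2*A**2 (m(A) = (2*A)*A = 2*A**2)
-3734393 - m(1528) = -3734393 - 2*1528**2 = -3734393 - 2*2334784 = -3734393 - 1*4669568 = -3734393 - 4669568 = -8403961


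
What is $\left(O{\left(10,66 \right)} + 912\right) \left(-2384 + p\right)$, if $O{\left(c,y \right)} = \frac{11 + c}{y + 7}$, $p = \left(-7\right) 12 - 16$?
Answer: $- \frac{165426948}{73} \approx -2.2661 \cdot 10^{6}$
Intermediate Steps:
$p = -100$ ($p = -84 - 16 = -100$)
$O{\left(c,y \right)} = \frac{11 + c}{7 + y}$
$\left(O{\left(10,66 \right)} + 912\right) \left(-2384 + p\right) = \left(\frac{11 + 10}{7 + 66} + 912\right) \left(-2384 - 100\right) = \left(\frac{1}{73} \cdot 21 + 912\right) \left(-2484\right) = \left(\frac{21}{73} + 912\right) \left(-2484\right) = \frac{66597}{73} \left(-2484\right) = - \frac{165426948}{73}$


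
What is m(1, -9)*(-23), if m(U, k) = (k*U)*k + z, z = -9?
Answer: -1656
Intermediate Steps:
m(U, k) = -9 + U*k² (m(U, k) = (k*U)*k - 9 = (U*k)*k - 9 = U*k² - 9 = -9 + U*k²)
m(1, -9)*(-23) = (-9 + 1*(-9)²)*(-23) = (-9 + 1*81)*(-23) = (-9 + 81)*(-23) = 72*(-23) = -1656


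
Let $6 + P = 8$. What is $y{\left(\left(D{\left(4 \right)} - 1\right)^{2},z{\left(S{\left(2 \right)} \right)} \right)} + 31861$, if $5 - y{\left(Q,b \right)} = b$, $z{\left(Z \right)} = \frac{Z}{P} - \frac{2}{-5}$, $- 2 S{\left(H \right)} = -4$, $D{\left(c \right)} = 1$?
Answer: $\frac{159323}{5} \approx 31865.0$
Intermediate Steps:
$P = 2$ ($P = -6 + 8 = 2$)
$S{\left(H \right)} = 2$ ($S{\left(H \right)} = \left(- \frac{1}{2}\right) \left(-4\right) = 2$)
$z{\left(Z \right)} = \frac{2}{5} + \frac{Z}{2}$ ($z{\left(Z \right)} = \frac{Z}{2} - \frac{2}{-5} = Z \frac{1}{2} - - \frac{2}{5} = \frac{Z}{2} + \frac{2}{5} = \frac{2}{5} + \frac{Z}{2}$)
$y{\left(Q,b \right)} = 5 - b$
$y{\left(\left(D{\left(4 \right)} - 1\right)^{2},z{\left(S{\left(2 \right)} \right)} \right)} + 31861 = \left(5 - \left(\frac{2}{5} + \frac{1}{2} \cdot 2\right)\right) + 31861 = \left(5 - \left(\frac{2}{5} + 1\right)\right) + 31861 = \left(5 - \frac{7}{5}\right) + 31861 = \frac{18}{5} + 31861 = \frac{159323}{5}$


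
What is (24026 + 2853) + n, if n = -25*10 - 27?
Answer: 26602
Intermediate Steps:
n = -277 (n = -250 - 27 = -277)
(24026 + 2853) + n = (24026 + 2853) - 277 = 26879 - 277 = 26602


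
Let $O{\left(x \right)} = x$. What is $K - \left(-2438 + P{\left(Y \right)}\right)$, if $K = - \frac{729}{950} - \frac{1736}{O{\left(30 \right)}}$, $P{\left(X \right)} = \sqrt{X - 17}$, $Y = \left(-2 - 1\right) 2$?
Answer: $\frac{6781193}{2850} - i \sqrt{23} \approx 2379.4 - 4.7958 i$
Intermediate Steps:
$Y = -6$ ($Y = \left(-3\right) 2 = -6$)
$P{\left(X \right)} = \sqrt{-17 + X}$
$K = - \frac{167107}{2850}$ ($K = - \frac{729}{950} - \frac{1736}{30} = \left(-729\right) \frac{1}{950} - \frac{868}{15} = - \frac{729}{950} - \frac{868}{15} = - \frac{167107}{2850} \approx -58.634$)
$K - \left(-2438 + P{\left(Y \right)}\right) = - \frac{167107}{2850} - \left(-2438 + \sqrt{-17 - 6}\right) = - \frac{167107}{2850} - \left(-2438 + \sqrt{-23}\right) = - \frac{167107}{2850} - \left(-2438 + i \sqrt{23}\right) = - \frac{167107}{2850} + \left(2438 - i \sqrt{23}\right) = \frac{6781193}{2850} - i \sqrt{23}$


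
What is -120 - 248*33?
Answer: -8304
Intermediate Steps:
-120 - 248*33 = -120 - 62*132 = -120 - 8184 = -8304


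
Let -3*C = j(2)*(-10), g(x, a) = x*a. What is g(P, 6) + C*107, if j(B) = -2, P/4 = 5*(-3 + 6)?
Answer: -1060/3 ≈ -353.33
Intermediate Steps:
P = 60 (P = 4*(5*(-3 + 6)) = 4*(5*3) = 4*15 = 60)
g(x, a) = a*x
C = -20/3 (C = -(-2)*(-10)/3 = -⅓*20 = -20/3 ≈ -6.6667)
g(P, 6) + C*107 = 6*60 - 20/3*107 = 360 - 2140/3 = -1060/3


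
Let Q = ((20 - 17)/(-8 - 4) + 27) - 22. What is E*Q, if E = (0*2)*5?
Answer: 0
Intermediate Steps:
E = 0 (E = 0*5 = 0)
Q = 19/4 (Q = (3/(-12) + 27) - 22 = (3*(-1/12) + 27) - 22 = (-1/4 + 27) - 22 = 107/4 - 22 = 19/4 ≈ 4.7500)
E*Q = 0*(19/4) = 0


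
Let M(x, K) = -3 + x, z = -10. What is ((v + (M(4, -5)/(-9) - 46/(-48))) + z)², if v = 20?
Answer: 609961/5184 ≈ 117.66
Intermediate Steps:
((v + (M(4, -5)/(-9) - 46/(-48))) + z)² = ((20 + ((-3 + 4)/(-9) - 46/(-48))) - 10)² = ((20 + (1*(-⅑) - 46*(-1/48))) - 10)² = ((20 + (-⅑ + 23/24)) - 10)² = ((20 + 61/72) - 10)² = (1501/72 - 10)² = (781/72)² = 609961/5184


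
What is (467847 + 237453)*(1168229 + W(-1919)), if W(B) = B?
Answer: 822598443000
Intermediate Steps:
(467847 + 237453)*(1168229 + W(-1919)) = (467847 + 237453)*(1168229 - 1919) = 705300*1166310 = 822598443000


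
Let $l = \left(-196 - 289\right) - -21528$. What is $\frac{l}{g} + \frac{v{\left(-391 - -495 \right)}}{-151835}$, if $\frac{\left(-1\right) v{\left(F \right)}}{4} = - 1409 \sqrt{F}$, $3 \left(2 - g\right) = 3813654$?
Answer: $- \frac{21043}{1271216} - \frac{11272 \sqrt{26}}{151835} \approx -0.3951$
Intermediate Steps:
$g = -1271216$ ($g = 2 - 1271218 = -1271216$)
$v{\left(F \right)} = 5636 \sqrt{F}$ ($v{\left(F \right)} = - 4 \left(- 1409 \sqrt{F}\right) = 5636 \sqrt{F}$)
$l = 21043$ ($l = -485 + 21528 = 21043$)
$\frac{l}{g} + \frac{v{\left(-391 - -495 \right)}}{-151835} = \frac{21043}{-1271216} + \frac{5636 \sqrt{-391 - -495}}{-151835} = 21043 \left(- \frac{1}{1271216}\right) + 5636 \sqrt{-391 + 495} \left(- \frac{1}{151835}\right) = - \frac{21043}{1271216} + 5636 \sqrt{104} \left(- \frac{1}{151835}\right) = - \frac{21043}{1271216} + 5636 \cdot 2 \sqrt{26} \left(- \frac{1}{151835}\right) = - \frac{21043}{1271216} + 11272 \sqrt{26} \left(- \frac{1}{151835}\right) = - \frac{21043}{1271216} - \frac{11272 \sqrt{26}}{151835}$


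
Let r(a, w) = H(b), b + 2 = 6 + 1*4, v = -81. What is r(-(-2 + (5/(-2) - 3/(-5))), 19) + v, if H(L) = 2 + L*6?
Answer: -31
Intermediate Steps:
b = 8 (b = -2 + (6 + 1*4) = -2 + (6 + 4) = -2 + 10 = 8)
H(L) = 2 + 6*L
r(a, w) = 50 (r(a, w) = 2 + 6*8 = 2 + 48 = 50)
r(-(-2 + (5/(-2) - 3/(-5))), 19) + v = 50 - 81 = -31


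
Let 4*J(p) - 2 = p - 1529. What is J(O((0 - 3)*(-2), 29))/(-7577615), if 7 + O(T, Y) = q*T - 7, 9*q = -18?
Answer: 1553/30310460 ≈ 5.1236e-5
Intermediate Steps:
q = -2 (q = (⅑)*(-18) = -2)
O(T, Y) = -14 - 2*T (O(T, Y) = -7 + (-2*T - 7) = -7 + (-7 - 2*T) = -14 - 2*T)
J(p) = -1527/4 + p/4 (J(p) = ½ + (p - 1529)/4 = ½ + (-1529 + p)/4 = ½ + (-1529/4 + p/4) = -1527/4 + p/4)
J(O((0 - 3)*(-2), 29))/(-7577615) = (-1527/4 + (-14 - 2*(0 - 3)*(-2))/4)/(-7577615) = (-1527/4 + (-14 - (-6)*(-2))/4)*(-1/7577615) = (-1527/4 + (-14 - 2*6)/4)*(-1/7577615) = (-1527/4 + (-14 - 12)/4)*(-1/7577615) = (-1527/4 + (¼)*(-26))*(-1/7577615) = (-1527/4 - 13/2)*(-1/7577615) = -1553/4*(-1/7577615) = 1553/30310460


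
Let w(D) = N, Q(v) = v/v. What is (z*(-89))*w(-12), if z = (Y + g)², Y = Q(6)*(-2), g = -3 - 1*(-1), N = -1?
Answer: 1424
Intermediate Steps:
Q(v) = 1
w(D) = -1
g = -2 (g = -3 + 1 = -2)
Y = -2 (Y = 1*(-2) = -2)
z = 16 (z = (-2 - 2)² = (-4)² = 16)
(z*(-89))*w(-12) = (16*(-89))*(-1) = -1424*(-1) = 1424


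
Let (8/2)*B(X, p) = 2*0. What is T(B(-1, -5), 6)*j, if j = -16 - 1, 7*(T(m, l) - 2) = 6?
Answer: -340/7 ≈ -48.571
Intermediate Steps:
B(X, p) = 0 (B(X, p) = (2*0)/4 = (1/4)*0 = 0)
T(m, l) = 20/7 (T(m, l) = 2 + (1/7)*6 = 2 + 6/7 = 20/7)
j = -17
T(B(-1, -5), 6)*j = (20/7)*(-17) = -340/7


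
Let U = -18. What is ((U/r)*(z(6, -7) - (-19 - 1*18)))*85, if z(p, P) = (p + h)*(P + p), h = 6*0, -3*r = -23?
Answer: -142290/23 ≈ -6186.5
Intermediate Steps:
r = 23/3 (r = -1/3*(-23) = 23/3 ≈ 7.6667)
h = 0
z(p, P) = p*(P + p) (z(p, P) = (p + 0)*(P + p) = p*(P + p))
((U/r)*(z(6, -7) - (-19 - 1*18)))*85 = ((-18/23/3)*(6*(-7 + 6) - (-19 - 1*18)))*85 = ((-18*3/23)*(6*(-1) - (-19 - 18)))*85 = -54*(-6 - 1*(-37))/23*85 = -54*(-6 + 37)/23*85 = -54/23*31*85 = -1674/23*85 = -142290/23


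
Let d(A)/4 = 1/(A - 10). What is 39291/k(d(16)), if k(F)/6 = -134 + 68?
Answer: -13097/132 ≈ -99.220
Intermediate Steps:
d(A) = 4/(-10 + A) (d(A) = 4/(A - 10) = 4/(-10 + A))
k(F) = -396 (k(F) = 6*(-134 + 68) = 6*(-66) = -396)
39291/k(d(16)) = 39291/(-396) = 39291*(-1/396) = -13097/132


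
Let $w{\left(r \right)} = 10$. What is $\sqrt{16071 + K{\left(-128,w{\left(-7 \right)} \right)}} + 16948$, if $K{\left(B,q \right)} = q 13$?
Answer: $16948 + \sqrt{16201} \approx 17075.0$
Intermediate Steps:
$K{\left(B,q \right)} = 13 q$
$\sqrt{16071 + K{\left(-128,w{\left(-7 \right)} \right)}} + 16948 = \sqrt{16071 + 13 \cdot 10} + 16948 = \sqrt{16071 + 130} + 16948 = \sqrt{16201} + 16948 = 16948 + \sqrt{16201}$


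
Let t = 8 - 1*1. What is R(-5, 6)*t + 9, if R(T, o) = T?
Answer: -26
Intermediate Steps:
t = 7 (t = 8 - 1 = 7)
R(-5, 6)*t + 9 = -5*7 + 9 = -35 + 9 = -26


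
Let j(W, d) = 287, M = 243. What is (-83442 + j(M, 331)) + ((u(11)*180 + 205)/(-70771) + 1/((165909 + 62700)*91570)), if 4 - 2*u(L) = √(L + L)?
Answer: -123194205192543948329/1481500731946230 + 90*√22/70771 ≈ -83155.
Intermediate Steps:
u(L) = 2 - √2*√L/2 (u(L) = 2 - √(L + L)/2 = 2 - √2*√L/2)
(-83442 + j(M, 331)) + ((u(11)*180 + 205)/(-70771) + 1/((165909 + 62700)*91570)) = (-83442 + 287) + (((2 - √2*√11/2)*180 + 205)/(-70771) + 1/((165909 + 62700)*91570)) = -83155 + (((2 - √22/2)*180 + 205)*(-1/70771) + (1/91570)/228609) = -83155 + (((360 - 90*√22) + 205)*(-1/70771) + (1/228609)*(1/91570)) = -83155 + ((565 - 90*√22)*(-1/70771) + 1/20933726130) = -83155 + ((-565/70771 + 90*√22/70771) + 1/20933726130) = -83155 + (-11827555192679/1481500731946230 + 90*√22/70771) = -123194205192543948329/1481500731946230 + 90*√22/70771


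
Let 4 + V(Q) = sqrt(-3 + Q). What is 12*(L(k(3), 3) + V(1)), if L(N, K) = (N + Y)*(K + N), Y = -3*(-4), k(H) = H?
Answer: 1032 + 12*I*sqrt(2) ≈ 1032.0 + 16.971*I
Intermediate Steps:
Y = 12
L(N, K) = (12 + N)*(K + N) (L(N, K) = (N + 12)*(K + N) = (12 + N)*(K + N))
V(Q) = -4 + sqrt(-3 + Q)
12*(L(k(3), 3) + V(1)) = 12*((3**2 + 12*3 + 12*3 + 3*3) + (-4 + sqrt(-3 + 1))) = 12*((9 + 36 + 36 + 9) + (-4 + sqrt(-2))) = 12*(90 + (-4 + I*sqrt(2))) = 12*(86 + I*sqrt(2)) = 1032 + 12*I*sqrt(2)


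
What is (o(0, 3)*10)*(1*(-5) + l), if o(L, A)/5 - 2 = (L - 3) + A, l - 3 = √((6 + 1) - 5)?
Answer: -200 + 100*√2 ≈ -58.579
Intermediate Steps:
l = 3 + √2 (l = 3 + √((6 + 1) - 5) = 3 + √(7 - 5) = 3 + √2 ≈ 4.4142)
o(L, A) = -5 + 5*A + 5*L (o(L, A) = 10 + 5*((L - 3) + A) = 10 + 5*((-3 + L) + A) = 10 + 5*(-3 + A + L) = 10 + (-15 + 5*A + 5*L) = -5 + 5*A + 5*L)
(o(0, 3)*10)*(1*(-5) + l) = ((-5 + 5*3 + 5*0)*10)*(1*(-5) + (3 + √2)) = ((-5 + 15 + 0)*10)*(-5 + (3 + √2)) = (10*10)*(-2 + √2) = 100*(-2 + √2) = -200 + 100*√2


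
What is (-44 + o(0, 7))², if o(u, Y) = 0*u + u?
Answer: 1936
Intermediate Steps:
o(u, Y) = u (o(u, Y) = 0 + u = u)
(-44 + o(0, 7))² = (-44 + 0)² = (-44)² = 1936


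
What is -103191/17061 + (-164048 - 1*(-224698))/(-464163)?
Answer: -1482793751/239972271 ≈ -6.1790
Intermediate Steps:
-103191/17061 + (-164048 - 1*(-224698))/(-464163) = -103191*1/17061 + (-164048 + 224698)*(-1/464163) = -3127/517 + 60650*(-1/464163) = -3127/517 - 60650/464163 = -1482793751/239972271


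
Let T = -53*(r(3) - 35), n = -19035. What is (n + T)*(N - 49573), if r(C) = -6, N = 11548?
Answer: 641177550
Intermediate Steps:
T = 2173 (T = -53*(-6 - 35) = -53*(-41) = 2173)
(n + T)*(N - 49573) = (-19035 + 2173)*(11548 - 49573) = -16862*(-38025) = 641177550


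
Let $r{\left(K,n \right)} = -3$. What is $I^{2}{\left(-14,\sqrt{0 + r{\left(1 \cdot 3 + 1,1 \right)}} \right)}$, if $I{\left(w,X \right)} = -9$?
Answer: $81$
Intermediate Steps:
$I^{2}{\left(-14,\sqrt{0 + r{\left(1 \cdot 3 + 1,1 \right)}} \right)} = \left(-9\right)^{2} = 81$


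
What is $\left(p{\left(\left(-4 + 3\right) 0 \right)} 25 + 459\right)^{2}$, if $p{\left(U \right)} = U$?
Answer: $210681$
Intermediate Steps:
$\left(p{\left(\left(-4 + 3\right) 0 \right)} 25 + 459\right)^{2} = \left(\left(-4 + 3\right) 0 \cdot 25 + 459\right)^{2} = \left(\left(-1\right) 0 \cdot 25 + 459\right)^{2} = \left(0 \cdot 25 + 459\right)^{2} = \left(0 + 459\right)^{2} = 459^{2} = 210681$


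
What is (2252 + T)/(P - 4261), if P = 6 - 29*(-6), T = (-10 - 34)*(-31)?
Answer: -3616/4081 ≈ -0.88606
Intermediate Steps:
T = 1364 (T = -44*(-31) = 1364)
P = 180 (P = 6 + 174 = 180)
(2252 + T)/(P - 4261) = (2252 + 1364)/(180 - 4261) = 3616/(-4081) = 3616*(-1/4081) = -3616/4081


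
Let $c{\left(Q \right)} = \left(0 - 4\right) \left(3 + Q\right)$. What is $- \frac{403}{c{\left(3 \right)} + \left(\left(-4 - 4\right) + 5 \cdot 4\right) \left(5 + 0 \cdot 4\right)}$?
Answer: $- \frac{403}{36} \approx -11.194$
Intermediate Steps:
$c{\left(Q \right)} = -12 - 4 Q$ ($c{\left(Q \right)} = - 4 \left(3 + Q\right) = -12 - 4 Q$)
$- \frac{403}{c{\left(3 \right)} + \left(\left(-4 - 4\right) + 5 \cdot 4\right) \left(5 + 0 \cdot 4\right)} = - \frac{403}{\left(-12 - 12\right) + \left(\left(-4 - 4\right) + 5 \cdot 4\right) \left(5 + 0 \cdot 4\right)} = - \frac{403}{\left(-12 - 12\right) + \left(-8 + 20\right) \left(5 + 0\right)} = - \frac{403}{-24 + 12 \cdot 5} = - \frac{403}{-24 + 60} = - \frac{403}{36}$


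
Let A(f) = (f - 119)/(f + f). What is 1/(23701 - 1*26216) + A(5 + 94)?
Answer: -25249/248985 ≈ -0.10141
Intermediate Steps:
A(f) = (-119 + f)/(2*f) (A(f) = (-119 + f)/((2*f)) = (-119 + f)*(1/(2*f)) = (-119 + f)/(2*f))
1/(23701 - 1*26216) + A(5 + 94) = 1/(23701 - 1*26216) + (-119 + (5 + 94))/(2*(5 + 94)) = 1/(23701 - 26216) + (1/2)*(-119 + 99)/99 = 1/(-2515) + (1/2)*(1/99)*(-20) = -1/2515 - 10/99 = -25249/248985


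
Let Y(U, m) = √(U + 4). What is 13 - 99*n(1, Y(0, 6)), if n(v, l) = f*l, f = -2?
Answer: 409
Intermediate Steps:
Y(U, m) = √(4 + U)
n(v, l) = -2*l
13 - 99*n(1, Y(0, 6)) = 13 - (-198)*√(4 + 0) = 13 - (-198)*√4 = 13 - (-198)*2 = 13 - 99*(-4) = 13 + 396 = 409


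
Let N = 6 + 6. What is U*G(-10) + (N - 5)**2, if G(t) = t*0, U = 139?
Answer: 49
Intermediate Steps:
G(t) = 0
N = 12
U*G(-10) + (N - 5)**2 = 139*0 + (12 - 5)**2 = 0 + 7**2 = 0 + 49 = 49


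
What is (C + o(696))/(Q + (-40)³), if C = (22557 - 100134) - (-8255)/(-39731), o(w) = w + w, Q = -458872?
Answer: 1513457245/10387113716 ≈ 0.14571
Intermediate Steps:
o(w) = 2*w
C = -3082220042/39731 (C = -77577 - (-8255)*(-1)/39731 = -77577 - 1*8255/39731 = -77577 - 8255/39731 = -3082220042/39731 ≈ -77577.)
(C + o(696))/(Q + (-40)³) = (-3082220042/39731 + 2*696)/(-458872 + (-40)³) = (-3082220042/39731 + 1392)/(-458872 - 64000) = -3026914490/39731/(-522872) = -3026914490/39731*(-1/522872) = 1513457245/10387113716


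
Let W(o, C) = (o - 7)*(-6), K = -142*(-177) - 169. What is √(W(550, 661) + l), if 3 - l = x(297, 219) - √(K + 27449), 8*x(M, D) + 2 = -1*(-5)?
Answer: √(-52086 + 16*√52414)/4 ≈ 55.013*I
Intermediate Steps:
x(M, D) = 3/8 (x(M, D) = -¼ + (-1*(-5))/8 = -¼ + (⅛)*5 = -¼ + 5/8 = 3/8)
K = 24965 (K = 25134 - 169 = 24965)
W(o, C) = 42 - 6*o (W(o, C) = (-7 + o)*(-6) = 42 - 6*o)
l = 21/8 + √52414 (l = 3 - (3/8 - √(24965 + 27449)) = 3 - (3/8 - √52414) = 3 + (-3/8 + √52414) = 21/8 + √52414 ≈ 231.57)
√(W(550, 661) + l) = √((42 - 6*550) + (21/8 + √52414)) = √((42 - 3300) + (21/8 + √52414)) = √(-3258 + (21/8 + √52414)) = √(-26043/8 + √52414)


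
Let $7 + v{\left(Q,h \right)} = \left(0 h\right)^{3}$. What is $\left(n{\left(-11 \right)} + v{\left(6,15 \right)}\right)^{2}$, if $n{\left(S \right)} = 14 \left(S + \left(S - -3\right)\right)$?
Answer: $74529$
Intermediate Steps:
$n{\left(S \right)} = 42 + 28 S$ ($n{\left(S \right)} = 14 \left(S + \left(S + 3\right)\right) = 14 \left(S + \left(3 + S\right)\right) = 14 \left(3 + 2 S\right) = 42 + 28 S$)
$v{\left(Q,h \right)} = -7$ ($v{\left(Q,h \right)} = -7 + \left(0 h\right)^{3} = -7 + 0^{3} = -7 + 0 = -7$)
$\left(n{\left(-11 \right)} + v{\left(6,15 \right)}\right)^{2} = \left(\left(42 + 28 \left(-11\right)\right) - 7\right)^{2} = \left(\left(42 - 308\right) - 7\right)^{2} = \left(-266 - 7\right)^{2} = \left(-273\right)^{2} = 74529$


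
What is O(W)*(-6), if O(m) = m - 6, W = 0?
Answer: 36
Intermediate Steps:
O(m) = -6 + m
O(W)*(-6) = (-6 + 0)*(-6) = -6*(-6) = 36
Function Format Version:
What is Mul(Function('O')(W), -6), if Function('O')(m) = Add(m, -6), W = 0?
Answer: 36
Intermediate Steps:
Function('O')(m) = Add(-6, m)
Mul(Function('O')(W), -6) = Mul(Add(-6, 0), -6) = Mul(-6, -6) = 36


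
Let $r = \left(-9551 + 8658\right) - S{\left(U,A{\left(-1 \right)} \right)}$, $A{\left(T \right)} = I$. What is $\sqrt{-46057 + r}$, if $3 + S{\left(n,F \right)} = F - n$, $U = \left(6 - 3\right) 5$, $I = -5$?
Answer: $i \sqrt{46927} \approx 216.63 i$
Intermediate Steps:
$U = 15$ ($U = 3 \cdot 5 = 15$)
$A{\left(T \right)} = -5$
$S{\left(n,F \right)} = -3 + F - n$ ($S{\left(n,F \right)} = -3 + \left(F - n\right) = -3 + F - n$)
$r = -870$ ($r = \left(-9551 + 8658\right) - \left(-3 - 5 - 15\right) = -893 - \left(-3 - 5 - 15\right) = -893 - -23 = -893 + 23 = -870$)
$\sqrt{-46057 + r} = \sqrt{-46057 - 870} = \sqrt{-46927} = i \sqrt{46927}$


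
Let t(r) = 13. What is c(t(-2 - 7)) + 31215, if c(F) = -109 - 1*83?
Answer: 31023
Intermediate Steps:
c(F) = -192 (c(F) = -109 - 83 = -192)
c(t(-2 - 7)) + 31215 = -192 + 31215 = 31023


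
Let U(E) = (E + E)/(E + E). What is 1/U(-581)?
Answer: 1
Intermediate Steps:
U(E) = 1 (U(E) = (2*E)/((2*E)) = (2*E)*(1/(2*E)) = 1)
1/U(-581) = 1/1 = 1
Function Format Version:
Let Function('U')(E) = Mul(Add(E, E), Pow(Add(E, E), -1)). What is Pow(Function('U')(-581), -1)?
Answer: 1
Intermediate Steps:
Function('U')(E) = 1 (Function('U')(E) = Mul(Mul(2, E), Pow(Mul(2, E), -1)) = Mul(Mul(2, E), Mul(Rational(1, 2), Pow(E, -1))) = 1)
Pow(Function('U')(-581), -1) = Pow(1, -1) = 1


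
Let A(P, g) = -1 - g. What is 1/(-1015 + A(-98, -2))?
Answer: -1/1014 ≈ -0.00098619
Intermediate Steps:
1/(-1015 + A(-98, -2)) = 1/(-1015 + (-1 - 1*(-2))) = 1/(-1015 + (-1 + 2)) = 1/(-1015 + 1) = 1/(-1014) = -1/1014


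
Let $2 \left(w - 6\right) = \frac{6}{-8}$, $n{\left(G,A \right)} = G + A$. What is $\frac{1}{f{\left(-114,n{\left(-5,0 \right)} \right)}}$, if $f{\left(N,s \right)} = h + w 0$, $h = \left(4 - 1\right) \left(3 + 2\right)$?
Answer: $\frac{1}{15} \approx 0.066667$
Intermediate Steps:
$h = 15$ ($h = 3 \cdot 5 = 15$)
$n{\left(G,A \right)} = A + G$
$w = \frac{45}{8}$ ($w = 6 + \frac{6 \frac{1}{-8}}{2} = 6 + \frac{6 \left(- \frac{1}{8}\right)}{2} = 6 + \frac{1}{2} \left(- \frac{3}{4}\right) = 6 - \frac{3}{8} = \frac{45}{8} \approx 5.625$)
$f{\left(N,s \right)} = 15$ ($f{\left(N,s \right)} = 15 + \frac{45}{8} \cdot 0 = 15 + 0 = 15$)
$\frac{1}{f{\left(-114,n{\left(-5,0 \right)} \right)}} = \frac{1}{15}$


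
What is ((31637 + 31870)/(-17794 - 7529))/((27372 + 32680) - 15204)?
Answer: -21169/378561968 ≈ -5.5920e-5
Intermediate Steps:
((31637 + 31870)/(-17794 - 7529))/((27372 + 32680) - 15204) = (63507/(-25323))/(60052 - 15204) = (63507*(-1/25323))/44848 = -21169/8441*1/44848 = -21169/378561968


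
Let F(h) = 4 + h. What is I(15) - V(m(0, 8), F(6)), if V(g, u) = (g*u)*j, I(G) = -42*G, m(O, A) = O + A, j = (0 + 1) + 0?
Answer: -710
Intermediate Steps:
j = 1 (j = 1 + 0 = 1)
m(O, A) = A + O
V(g, u) = g*u (V(g, u) = (g*u)*1 = g*u)
I(15) - V(m(0, 8), F(6)) = -42*15 - (8 + 0)*(4 + 6) = -630 - 8*10 = -630 - 1*80 = -630 - 80 = -710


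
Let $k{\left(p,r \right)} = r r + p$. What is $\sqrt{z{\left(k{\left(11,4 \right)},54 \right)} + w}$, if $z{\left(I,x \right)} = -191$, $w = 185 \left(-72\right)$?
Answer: $i \sqrt{13511} \approx 116.24 i$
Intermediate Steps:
$w = -13320$
$k{\left(p,r \right)} = p + r^{2}$ ($k{\left(p,r \right)} = r^{2} + p = p + r^{2}$)
$\sqrt{z{\left(k{\left(11,4 \right)},54 \right)} + w} = \sqrt{-191 - 13320} = \sqrt{-13511} = i \sqrt{13511}$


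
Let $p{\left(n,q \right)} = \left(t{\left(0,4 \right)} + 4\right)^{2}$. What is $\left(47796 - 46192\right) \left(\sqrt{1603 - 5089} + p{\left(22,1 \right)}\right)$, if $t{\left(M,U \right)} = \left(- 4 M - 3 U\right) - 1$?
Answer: $129924 + 1604 i \sqrt{3486} \approx 1.2992 \cdot 10^{5} + 94704.0 i$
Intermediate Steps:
$t{\left(M,U \right)} = -1 - 4 M - 3 U$
$p{\left(n,q \right)} = 81$ ($p{\left(n,q \right)} = \left(\left(-1 - 0 - 12\right) + 4\right)^{2} = \left(\left(-1 + 0 - 12\right) + 4\right)^{2} = \left(-13 + 4\right)^{2} = \left(-9\right)^{2} = 81$)
$\left(47796 - 46192\right) \left(\sqrt{1603 - 5089} + p{\left(22,1 \right)}\right) = \left(47796 - 46192\right) \left(\sqrt{1603 - 5089} + 81\right) = 1604 \left(\sqrt{-3486} + 81\right) = 1604 \left(i \sqrt{3486} + 81\right) = 1604 \left(81 + i \sqrt{3486}\right) = 129924 + 1604 i \sqrt{3486}$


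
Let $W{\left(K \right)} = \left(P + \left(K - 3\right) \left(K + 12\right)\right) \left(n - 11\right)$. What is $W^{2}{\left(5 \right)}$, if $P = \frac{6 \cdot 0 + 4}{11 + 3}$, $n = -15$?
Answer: $\frac{38937600}{49} \approx 7.9465 \cdot 10^{5}$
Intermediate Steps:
$P = \frac{2}{7}$ ($P = \frac{0 + 4}{14} = 4 \cdot \frac{1}{14} = \frac{2}{7} \approx 0.28571$)
$W{\left(K \right)} = - \frac{52}{7} - 26 \left(-3 + K\right) \left(12 + K\right)$ ($W{\left(K \right)} = \left(\frac{2}{7} + \left(K - 3\right) \left(K + 12\right)\right) \left(-15 - 11\right) = \left(\frac{2}{7} + \left(-3 + K\right) \left(12 + K\right)\right) \left(-26\right) = - \frac{52}{7} - 26 \left(-3 + K\right) \left(12 + K\right)$)
$W^{2}{\left(5 \right)} = \left(\frac{6500}{7} - 1170 - 26 \cdot 5^{2}\right)^{2} = \left(\frac{6500}{7} - 1170 - 650\right)^{2} = \left(- \frac{6240}{7}\right)^{2} = \frac{38937600}{49}$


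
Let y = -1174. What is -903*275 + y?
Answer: -249499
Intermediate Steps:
-903*275 + y = -903*275 - 1174 = -248325 - 1174 = -249499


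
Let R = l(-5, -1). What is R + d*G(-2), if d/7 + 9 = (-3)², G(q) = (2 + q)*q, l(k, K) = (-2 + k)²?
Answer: 49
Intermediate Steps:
G(q) = q*(2 + q)
d = 0 (d = -63 + 7*(-3)² = -63 + 7*9 = -63 + 63 = 0)
R = 49 (R = (-2 - 5)² = (-7)² = 49)
R + d*G(-2) = 49 + 0*(-2*(2 - 2)) = 49 + 0*(-2*0) = 49 + 0*0 = 49 + 0 = 49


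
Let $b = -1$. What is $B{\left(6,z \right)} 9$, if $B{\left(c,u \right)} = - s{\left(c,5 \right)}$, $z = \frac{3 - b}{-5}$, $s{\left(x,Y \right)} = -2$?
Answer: $18$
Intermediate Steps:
$z = - \frac{4}{5}$ ($z = \frac{3 - -1}{-5} = \left(3 + 1\right) \left(- \frac{1}{5}\right) = 4 \left(- \frac{1}{5}\right) = - \frac{4}{5} \approx -0.8$)
$B{\left(c,u \right)} = 2$ ($B{\left(c,u \right)} = \left(-1\right) \left(-2\right) = 2$)
$B{\left(6,z \right)} 9 = 2 \cdot 9 = 18$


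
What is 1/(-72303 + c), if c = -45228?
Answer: -1/117531 ≈ -8.5084e-6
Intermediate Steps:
1/(-72303 + c) = 1/(-72303 - 45228) = 1/(-117531) = -1/117531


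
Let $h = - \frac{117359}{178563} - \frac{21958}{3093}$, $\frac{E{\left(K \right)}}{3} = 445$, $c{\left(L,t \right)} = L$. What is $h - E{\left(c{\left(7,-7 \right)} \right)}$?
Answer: $- \frac{22472672182}{16736223} \approx -1342.8$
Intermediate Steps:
$E{\left(K \right)} = 1335$ ($E{\left(K \right)} = 3 \cdot 445 = 1335$)
$h = - \frac{129814477}{16736223}$ ($h = \left(-117359\right) \frac{1}{178563} - \frac{21958}{3093} = - \frac{10669}{16233} - \frac{21958}{3093} = - \frac{129814477}{16736223} \approx -7.7565$)
$h - E{\left(c{\left(7,-7 \right)} \right)} = - \frac{129814477}{16736223} - 1335 = - \frac{22472672182}{16736223}$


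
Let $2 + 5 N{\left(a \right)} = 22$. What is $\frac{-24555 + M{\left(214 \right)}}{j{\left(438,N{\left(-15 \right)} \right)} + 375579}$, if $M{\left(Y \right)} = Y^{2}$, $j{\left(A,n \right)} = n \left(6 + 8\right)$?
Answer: $\frac{21241}{375635} \approx 0.056547$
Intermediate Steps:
$N{\left(a \right)} = 4$ ($N{\left(a \right)} = - \frac{2}{5} + \frac{1}{5} \cdot 22 = - \frac{2}{5} + \frac{22}{5} = 4$)
$j{\left(A,n \right)} = 14 n$ ($j{\left(A,n \right)} = n 14 = 14 n$)
$\frac{-24555 + M{\left(214 \right)}}{j{\left(438,N{\left(-15 \right)} \right)} + 375579} = \frac{-24555 + 214^{2}}{14 \cdot 4 + 375579} = \frac{-24555 + 45796}{56 + 375579} = \frac{21241}{375635}$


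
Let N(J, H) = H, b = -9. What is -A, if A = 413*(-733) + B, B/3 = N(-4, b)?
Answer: 302756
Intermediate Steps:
B = -27 (B = 3*(-9) = -27)
A = -302756 (A = 413*(-733) - 27 = -302729 - 27 = -302756)
-A = -1*(-302756) = 302756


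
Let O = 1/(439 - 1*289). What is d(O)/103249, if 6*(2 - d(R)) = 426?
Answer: -69/103249 ≈ -0.00066829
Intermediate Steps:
O = 1/150 (O = 1/(439 - 289) = 1/150 ≈ 0.0066667)
d(R) = -69 (d(R) = 2 - ⅙*426 = 2 - 71 = -69)
d(O)/103249 = -69/103249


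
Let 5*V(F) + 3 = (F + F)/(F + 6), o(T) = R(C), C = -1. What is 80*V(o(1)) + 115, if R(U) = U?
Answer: 303/5 ≈ 60.600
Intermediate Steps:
o(T) = -1
V(F) = -⅗ + 2*F/(5*(6 + F)) (V(F) = -⅗ + ((F + F)/(F + 6))/5 = -⅗ + ((2*F)/(6 + F))/5 = -⅗ + (2*F/(6 + F))/5 = -⅗ + 2*F/(5*(6 + F)))
80*V(o(1)) + 115 = 80*((-18 - 1*(-1))/(5*(6 - 1))) + 115 = 80*((⅕)*(-18 + 1)/5) + 115 = 80*((⅕)*(⅕)*(-17)) + 115 = 80*(-17/25) + 115 = -272/5 + 115 = 303/5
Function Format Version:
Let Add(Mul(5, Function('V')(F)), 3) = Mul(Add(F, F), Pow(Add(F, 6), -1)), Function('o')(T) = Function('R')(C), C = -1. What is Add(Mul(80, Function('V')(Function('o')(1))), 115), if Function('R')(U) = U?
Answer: Rational(303, 5) ≈ 60.600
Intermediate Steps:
Function('o')(T) = -1
Function('V')(F) = Add(Rational(-3, 5), Mul(Rational(2, 5), F, Pow(Add(6, F), -1))) (Function('V')(F) = Add(Rational(-3, 5), Mul(Rational(1, 5), Mul(Add(F, F), Pow(Add(F, 6), -1)))) = Add(Rational(-3, 5), Mul(Rational(1, 5), Mul(Mul(2, F), Pow(Add(6, F), -1)))) = Add(Rational(-3, 5), Mul(Rational(1, 5), Mul(2, F, Pow(Add(6, F), -1)))) = Add(Rational(-3, 5), Mul(Rational(2, 5), F, Pow(Add(6, F), -1))))
Add(Mul(80, Function('V')(Function('o')(1))), 115) = Add(Mul(80, Mul(Rational(1, 5), Pow(Add(6, -1), -1), Add(-18, Mul(-1, -1)))), 115) = Add(Mul(80, Mul(Rational(1, 5), Pow(5, -1), Add(-18, 1))), 115) = Add(Mul(80, Mul(Rational(1, 5), Rational(1, 5), -17)), 115) = Add(Mul(80, Rational(-17, 25)), 115) = Add(Rational(-272, 5), 115) = Rational(303, 5)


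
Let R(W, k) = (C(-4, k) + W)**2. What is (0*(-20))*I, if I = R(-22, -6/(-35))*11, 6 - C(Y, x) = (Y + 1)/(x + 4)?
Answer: 0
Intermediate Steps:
C(Y, x) = 6 - (1 + Y)/(4 + x) (C(Y, x) = 6 - (Y + 1)/(x + 4) = 6 - (1 + Y)/(4 + x))
R(W, k) = (W + (27 + 6*k)/(4 + k))**2 (R(W, k) = ((23 - 1*(-4) + 6*k)/(4 + k) + W)**2 = ((23 + 4 + 6*k)/(4 + k) + W)**2 = ((27 + 6*k)/(4 + k) + W)**2 = (W + (27 + 6*k)/(4 + k))**2)
I = 54750971/21316 (I = ((27 + 6*(-6/(-35)) - 22*(4 - 6/(-35)))**2/(4 - 6/(-35))**2)*11 = ((27 + 6*(-6*(-1/35)) - 22*(4 - 6*(-1/35)))**2/(4 - 6*(-1/35))**2)*11 = ((27 + 6*(6/35) - 22*(4 + 6/35))**2/(4 + 6/35)**2)*11 = ((27 + 36/35 - 22*146/35)**2/(146/35)**2)*11 = (1225*(27 + 36/35 - 3212/35)**2/21316)*11 = (1225*(-2231/35)**2/21316)*11 = ((1225/21316)*(4977361/1225))*11 = (4977361/21316)*11 = 54750971/21316 ≈ 2568.5)
(0*(-20))*I = (0*(-20))*(54750971/21316) = 0*(54750971/21316) = 0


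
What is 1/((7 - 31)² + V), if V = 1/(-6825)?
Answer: 6825/3931199 ≈ 0.0017361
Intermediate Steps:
V = -1/6825 ≈ -0.00014652
1/((7 - 31)² + V) = 1/((7 - 31)² - 1/6825) = 1/((-24)² - 1/6825) = 1/(576 - 1/6825) = 1/(3931199/6825) = 6825/3931199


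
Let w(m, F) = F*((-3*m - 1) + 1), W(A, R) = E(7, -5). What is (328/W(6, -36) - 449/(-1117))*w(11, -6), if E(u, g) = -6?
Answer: -12001506/1117 ≈ -10744.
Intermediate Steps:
W(A, R) = -6
w(m, F) = -3*F*m (w(m, F) = F*((-1 - 3*m) + 1) = F*(-3*m) = -3*F*m)
(328/W(6, -36) - 449/(-1117))*w(11, -6) = (328/(-6) - 449/(-1117))*(-3*(-6)*11) = (328*(-1/6) - 449*(-1/1117))*198 = (-164/3 + 449/1117)*198 = -181841/3351*198 = -12001506/1117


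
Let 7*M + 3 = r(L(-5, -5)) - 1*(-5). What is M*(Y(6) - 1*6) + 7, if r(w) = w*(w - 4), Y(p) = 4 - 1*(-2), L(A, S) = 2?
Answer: 7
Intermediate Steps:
Y(p) = 6 (Y(p) = 4 + 2 = 6)
r(w) = w*(-4 + w)
M = -2/7 (M = -3/7 + (2*(-4 + 2) - 1*(-5))/7 = -3/7 + (2*(-2) + 5)/7 = -3/7 + (-4 + 5)/7 = -3/7 + (⅐)*1 = -3/7 + ⅐ = -2/7 ≈ -0.28571)
M*(Y(6) - 1*6) + 7 = -2*(6 - 1*6)/7 + 7 = -2*(6 - 6)/7 + 7 = -2/7*0 + 7 = 0 + 7 = 7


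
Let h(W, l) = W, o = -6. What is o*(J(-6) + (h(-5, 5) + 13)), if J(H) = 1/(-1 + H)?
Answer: -330/7 ≈ -47.143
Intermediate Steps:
o*(J(-6) + (h(-5, 5) + 13)) = -6*(1/(-1 - 6) + (-5 + 13)) = -6*(1/(-7) + 8) = -6*(-⅐ + 8) = -6*55/7 = -330/7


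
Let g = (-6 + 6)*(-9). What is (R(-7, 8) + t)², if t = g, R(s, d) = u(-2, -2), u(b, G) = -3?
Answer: 9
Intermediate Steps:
R(s, d) = -3
g = 0 (g = 0*(-9) = 0)
t = 0
(R(-7, 8) + t)² = (-3 + 0)² = (-3)² = 9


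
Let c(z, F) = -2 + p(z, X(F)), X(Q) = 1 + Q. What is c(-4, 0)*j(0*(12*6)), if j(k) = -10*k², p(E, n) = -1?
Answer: 0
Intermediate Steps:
c(z, F) = -3 (c(z, F) = -2 - 1 = -3)
c(-4, 0)*j(0*(12*6)) = -(-30)*(0*(12*6))² = -(-30)*(0*72)² = -(-30)*0² = -(-30)*0 = -3*0 = 0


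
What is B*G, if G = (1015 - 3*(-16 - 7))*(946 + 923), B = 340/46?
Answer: 344419320/23 ≈ 1.4975e+7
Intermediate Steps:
B = 170/23 (B = 340*(1/46) = 170/23 ≈ 7.3913)
G = 2025996 (G = (1015 - 3*(-23))*1869 = (1015 + 69)*1869 = 1084*1869 = 2025996)
B*G = (170/23)*2025996 = 344419320/23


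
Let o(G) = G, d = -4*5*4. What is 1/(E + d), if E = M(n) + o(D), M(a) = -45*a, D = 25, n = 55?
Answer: -1/2530 ≈ -0.00039526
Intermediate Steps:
d = -80 (d = -20*4 = -80)
E = -2450 (E = -45*55 + 25 = -2475 + 25 = -2450)
1/(E + d) = 1/(-2450 - 80) = 1/(-2530) = -1/2530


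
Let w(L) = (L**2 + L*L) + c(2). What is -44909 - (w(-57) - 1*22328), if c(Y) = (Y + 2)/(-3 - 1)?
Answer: -29078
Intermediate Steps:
c(Y) = -1/2 - Y/4 (c(Y) = (2 + Y)/(-4) = (2 + Y)*(-1/4) = -1/2 - Y/4)
w(L) = -1 + 2*L**2 (w(L) = (L**2 + L*L) + (-1/2 - 1/4*2) = (L**2 + L**2) + (-1/2 - 1/2) = 2*L**2 - 1 = -1 + 2*L**2)
-44909 - (w(-57) - 1*22328) = -44909 - ((-1 + 2*(-57)**2) - 1*22328) = -44909 - ((-1 + 2*3249) - 22328) = -44909 - ((-1 + 6498) - 22328) = -44909 - (6497 - 22328) = -44909 - 1*(-15831) = -44909 + 15831 = -29078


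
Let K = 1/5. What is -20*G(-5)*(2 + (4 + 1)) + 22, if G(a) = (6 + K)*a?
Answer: 4362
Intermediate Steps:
K = 1/5 ≈ 0.20000
G(a) = 31*a/5 (G(a) = (6 + 1/5)*a = 31*a/5)
-20*G(-5)*(2 + (4 + 1)) + 22 = -20*(31/5)*(-5)*(2 + (4 + 1)) + 22 = -(-620)*(2 + 5) + 22 = -(-620)*7 + 22 = -20*(-217) + 22 = 4340 + 22 = 4362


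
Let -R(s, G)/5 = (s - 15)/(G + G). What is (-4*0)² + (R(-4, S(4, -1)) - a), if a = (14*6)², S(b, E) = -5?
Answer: -14131/2 ≈ -7065.5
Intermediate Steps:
R(s, G) = -5*(-15 + s)/(2*G) (R(s, G) = -5*(s - 15)/(G + G) = -5*(-15 + s)/(2*G))
a = 7056 (a = 84² = 7056)
(-4*0)² + (R(-4, S(4, -1)) - a) = (-4*0)² + ((5/2)*(15 - 1*(-4))/(-5) - 1*7056) = 0² + ((5/2)*(-⅕)*(15 + 4) - 7056) = 0 + ((5/2)*(-⅕)*19 - 7056) = 0 + (-19/2 - 7056) = 0 - 14131/2 = -14131/2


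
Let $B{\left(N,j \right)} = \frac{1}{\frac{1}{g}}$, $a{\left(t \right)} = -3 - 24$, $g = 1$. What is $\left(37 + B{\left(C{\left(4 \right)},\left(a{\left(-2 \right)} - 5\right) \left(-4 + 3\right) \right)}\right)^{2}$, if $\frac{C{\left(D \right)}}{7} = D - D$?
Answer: $1444$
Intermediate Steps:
$a{\left(t \right)} = -27$ ($a{\left(t \right)} = -3 - 24 = -27$)
$C{\left(D \right)} = 0$ ($C{\left(D \right)} = 7 \left(D - D\right) = 7 \cdot 0 = 0$)
$B{\left(N,j \right)} = 1$ ($B{\left(N,j \right)} = \frac{1}{1^{-1}} = 1^{-1} = 1$)
$\left(37 + B{\left(C{\left(4 \right)},\left(a{\left(-2 \right)} - 5\right) \left(-4 + 3\right) \right)}\right)^{2} = \left(37 + 1\right)^{2} = 38^{2} = 1444$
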